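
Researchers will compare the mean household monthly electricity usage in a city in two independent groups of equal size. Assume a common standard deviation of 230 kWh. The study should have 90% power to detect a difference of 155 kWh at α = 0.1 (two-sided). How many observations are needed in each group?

38 per group

For two equal groups, n per group = 2·((z_{α/2} + z_β)·σ/δ)².
z_{α/2} = 1.645; z_β = 1.282 (power 90%).
n = 2 × (2.927 × 230 / 155)² = 2 × 18.86 = 37.72
Round up: n = 38 per group.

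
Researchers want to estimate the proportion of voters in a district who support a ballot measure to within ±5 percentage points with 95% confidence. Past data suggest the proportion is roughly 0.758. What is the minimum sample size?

For a proportion with margin E = 0.05 at 95% confidence, z = 1.960.
n = p̂(1−p̂)(z/E)² = 0.758 × 0.242 × (1.960/0.05)² = 281.88
Round up: n = 282.

282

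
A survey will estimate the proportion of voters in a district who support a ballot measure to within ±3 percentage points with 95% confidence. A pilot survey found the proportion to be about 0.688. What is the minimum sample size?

n = 917

For a proportion with margin E = 0.03 at 95% confidence, z = 1.960.
n = p̂(1−p̂)(z/E)² = 0.688 × 0.312 × (1.960/0.03)² = 916.25
Round up: n = 917.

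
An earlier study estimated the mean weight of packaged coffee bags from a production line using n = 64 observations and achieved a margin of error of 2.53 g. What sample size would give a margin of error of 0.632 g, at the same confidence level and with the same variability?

Margin of error scales as 1/√n, so n₂ = n₁·(E₁/E₂)².
n₂ = 64 × (2.53/0.632)² = 64 × 16.03 = 1025.92
Round up: n₂ = 1026.

n = 1026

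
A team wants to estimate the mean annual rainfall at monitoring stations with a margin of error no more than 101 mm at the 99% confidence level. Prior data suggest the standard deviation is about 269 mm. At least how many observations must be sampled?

48

For a mean, the margin of error is E = z·σ/√n, so n = (zσ/E)².
At 99% confidence, z = 2.576.
n = (2.576 × 269 / 101)² = 47.07
Round up: n = 48.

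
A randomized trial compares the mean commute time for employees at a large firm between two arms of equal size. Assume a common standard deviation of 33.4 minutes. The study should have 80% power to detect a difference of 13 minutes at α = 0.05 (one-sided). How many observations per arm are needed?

82 per group

For two equal groups, n per group = 2·((z_α + z_β)·σ/δ)².
z_α = 1.645; z_β = 0.842 (power 80%).
n = 2 × (2.487 × 33.4 / 13)² = 2 × 40.83 = 81.66
Round up: n = 82 per group.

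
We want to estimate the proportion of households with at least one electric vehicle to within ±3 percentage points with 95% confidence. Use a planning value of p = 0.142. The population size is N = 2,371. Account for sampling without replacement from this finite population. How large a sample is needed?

427

For a proportion with margin E = 0.03 at 95% confidence, z = 1.960.
n = p̂(1−p̂)(z/E)² = 0.142 × 0.858 × (1.960/0.03)² = 520.05 — call this n₀.
Finite-population correction with N = 2,371: n = n₀ / (1 + (n₀−1)/N) = 520.05 / 1.219 = 426.62
Round up: n = 427.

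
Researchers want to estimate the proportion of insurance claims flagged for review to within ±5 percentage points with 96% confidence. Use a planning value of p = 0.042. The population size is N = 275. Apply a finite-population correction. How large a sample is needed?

For a proportion with margin E = 0.05 at 96% confidence, z = 2.054.
n = p̂(1−p̂)(z/E)² = 0.042 × 0.958 × (2.054/0.05)² = 67.90 — call this n₀.
Finite-population correction with N = 275: n = n₀ / (1 + (n₀−1)/N) = 67.90 / 1.243 = 54.63
Round up: n = 55.

55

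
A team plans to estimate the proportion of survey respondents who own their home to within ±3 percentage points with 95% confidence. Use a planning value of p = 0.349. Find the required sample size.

970

For a proportion with margin E = 0.03 at 95% confidence, z = 1.960.
n = p̂(1−p̂)(z/E)² = 0.349 × 0.651 × (1.960/0.03)² = 969.79
Round up: n = 970.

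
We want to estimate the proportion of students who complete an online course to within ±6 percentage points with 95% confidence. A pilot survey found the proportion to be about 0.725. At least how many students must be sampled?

For a proportion with margin E = 0.06 at 95% confidence, z = 1.960.
n = p̂(1−p̂)(z/E)² = 0.725 × 0.275 × (1.960/0.06)² = 212.76
Round up: n = 213.

213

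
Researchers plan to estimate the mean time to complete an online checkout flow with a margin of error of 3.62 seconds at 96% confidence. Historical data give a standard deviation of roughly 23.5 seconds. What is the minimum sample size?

For a mean, the margin of error is E = z·σ/√n, so n = (zσ/E)².
At 96% confidence, z = 2.054.
n = (2.054 × 23.5 / 3.62)² = 177.79
Round up: n = 178.

178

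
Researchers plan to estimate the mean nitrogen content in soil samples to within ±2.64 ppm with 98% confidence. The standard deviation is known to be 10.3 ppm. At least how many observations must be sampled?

83

For a mean, the margin of error is E = z·σ/√n, so n = (zσ/E)².
At 98% confidence, z = 2.326.
n = (2.326 × 10.3 / 2.64)² = 82.35
Round up: n = 83.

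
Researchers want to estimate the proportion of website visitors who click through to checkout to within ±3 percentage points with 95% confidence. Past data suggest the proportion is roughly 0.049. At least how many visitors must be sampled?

199

For a proportion with margin E = 0.03 at 95% confidence, z = 1.960.
n = p̂(1−p̂)(z/E)² = 0.049 × 0.951 × (1.960/0.03)² = 198.91
Round up: n = 199.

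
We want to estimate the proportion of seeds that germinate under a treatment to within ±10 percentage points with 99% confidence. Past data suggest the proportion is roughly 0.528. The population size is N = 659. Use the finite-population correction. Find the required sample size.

133

For a proportion with margin E = 0.1 at 99% confidence, z = 2.576.
n = p̂(1−p̂)(z/E)² = 0.528 × 0.472 × (2.576/0.1)² = 165.37 — call this n₀.
Finite-population correction with N = 659: n = n₀ / (1 + (n₀−1)/N) = 165.37 / 1.249 = 132.40
Round up: n = 133.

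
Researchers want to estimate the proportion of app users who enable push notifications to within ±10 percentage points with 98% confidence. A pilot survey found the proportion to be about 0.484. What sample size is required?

136

For a proportion with margin E = 0.1 at 98% confidence, z = 2.326.
n = p̂(1−p̂)(z/E)² = 0.484 × 0.516 × (2.326/0.1)² = 135.12
Round up: n = 136.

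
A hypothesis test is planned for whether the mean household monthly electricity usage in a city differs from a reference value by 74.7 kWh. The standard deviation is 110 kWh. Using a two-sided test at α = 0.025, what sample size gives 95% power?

For a one-sample z-test, n = ((z_{α/2} + z_β)·σ/δ)².
z_{α/2} = 2.241 (two-sided α = 0.025); z_β = 1.645 (power 95% → β = 0.05).
n = (3.886 × 110 / 74.7)² = 32.75
Round up: n = 33.

33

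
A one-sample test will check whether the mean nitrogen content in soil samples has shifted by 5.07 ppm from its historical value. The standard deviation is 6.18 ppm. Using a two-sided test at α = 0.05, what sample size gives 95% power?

For a one-sample z-test, n = ((z_{α/2} + z_β)·σ/δ)².
z_{α/2} = 1.960 (two-sided α = 0.05); z_β = 1.645 (power 95% → β = 0.05).
n = (3.605 × 6.18 / 5.07)² = 19.31
Round up: n = 20.

20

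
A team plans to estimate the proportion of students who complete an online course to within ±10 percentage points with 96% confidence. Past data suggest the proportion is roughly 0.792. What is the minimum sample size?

70

For a proportion with margin E = 0.1 at 96% confidence, z = 2.054.
n = p̂(1−p̂)(z/E)² = 0.792 × 0.208 × (2.054/0.1)² = 69.50
Round up: n = 70.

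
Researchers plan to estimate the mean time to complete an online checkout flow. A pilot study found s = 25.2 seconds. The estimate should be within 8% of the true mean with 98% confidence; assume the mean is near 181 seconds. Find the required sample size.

For a mean, the margin of error is E = z·σ/√n, so n = (zσ/E)².
At 98% confidence, z = 2.326.
E = 8% of 181 = 14.48 seconds.
n = (2.326 × 25.2 / 14.48)² = 16.39
Round up: n = 17.

17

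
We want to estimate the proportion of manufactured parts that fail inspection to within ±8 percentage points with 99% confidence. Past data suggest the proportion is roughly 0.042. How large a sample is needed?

42

For a proportion with margin E = 0.08 at 99% confidence, z = 2.576.
n = p̂(1−p̂)(z/E)² = 0.042 × 0.958 × (2.576/0.08)² = 41.72
Round up: n = 42.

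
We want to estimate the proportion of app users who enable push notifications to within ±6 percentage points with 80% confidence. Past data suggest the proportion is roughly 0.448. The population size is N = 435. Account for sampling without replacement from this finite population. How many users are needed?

90

For a proportion with margin E = 0.06 at 80% confidence, z = 1.282.
n = p̂(1−p̂)(z/E)² = 0.448 × 0.552 × (1.282/0.06)² = 112.90 — call this n₀.
Finite-population correction with N = 435: n = n₀ / (1 + (n₀−1)/N) = 112.90 / 1.257 = 89.82
Round up: n = 90.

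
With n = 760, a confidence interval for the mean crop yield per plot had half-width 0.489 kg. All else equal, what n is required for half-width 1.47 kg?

85

Margin of error scales as 1/√n, so n₂ = n₁·(E₁/E₂)².
n₂ = 760 × (0.489/1.47)² = 760 × 0.1107 = 84.13
Round up: n₂ = 85.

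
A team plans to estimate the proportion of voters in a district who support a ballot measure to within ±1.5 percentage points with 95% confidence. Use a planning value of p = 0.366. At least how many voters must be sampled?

3962

For a proportion with margin E = 0.015 at 95% confidence, z = 1.960.
n = p̂(1−p̂)(z/E)² = 0.366 × 0.634 × (1.960/0.015)² = 3961.87
Round up: n = 3962.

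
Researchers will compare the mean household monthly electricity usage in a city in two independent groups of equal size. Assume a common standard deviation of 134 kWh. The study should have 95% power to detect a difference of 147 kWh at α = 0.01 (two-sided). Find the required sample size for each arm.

30 per group

For two equal groups, n per group = 2·((z_{α/2} + z_β)·σ/δ)².
z_{α/2} = 2.576; z_β = 1.645 (power 95%).
n = 2 × (4.221 × 134 / 147)² = 2 × 14.80 = 29.60
Round up: n = 30 per group.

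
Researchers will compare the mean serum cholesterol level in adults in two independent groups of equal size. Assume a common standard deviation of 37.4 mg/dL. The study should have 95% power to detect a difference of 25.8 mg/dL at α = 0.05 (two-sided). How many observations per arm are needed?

55 per group

For two equal groups, n per group = 2·((z_{α/2} + z_β)·σ/δ)².
z_{α/2} = 1.960; z_β = 1.645 (power 95%).
n = 2 × (3.605 × 37.4 / 25.8)² = 2 × 27.31 = 54.62
Round up: n = 55 per group.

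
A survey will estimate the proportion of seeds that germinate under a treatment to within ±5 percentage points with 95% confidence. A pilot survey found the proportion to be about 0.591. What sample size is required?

n = 372

For a proportion with margin E = 0.05 at 95% confidence, z = 1.960.
n = p̂(1−p̂)(z/E)² = 0.591 × 0.409 × (1.960/0.05)² = 371.44
Round up: n = 372.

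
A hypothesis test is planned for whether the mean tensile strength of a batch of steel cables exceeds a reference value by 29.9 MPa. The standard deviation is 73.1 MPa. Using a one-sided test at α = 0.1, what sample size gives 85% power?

33

For a one-sample z-test, n = ((z_α + z_β)·σ/δ)².
z_α = 1.282 (one-sided α = 0.1); z_β = 1.036 (power 85% → β = 0.15).
n = (2.318 × 73.1 / 29.9)² = 32.12
Round up: n = 33.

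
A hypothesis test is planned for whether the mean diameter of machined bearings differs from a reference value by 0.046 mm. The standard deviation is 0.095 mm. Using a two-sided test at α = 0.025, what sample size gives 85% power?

For a one-sample z-test, n = ((z_{α/2} + z_β)·σ/δ)².
z_{α/2} = 2.241 (two-sided α = 0.025); z_β = 1.036 (power 85% → β = 0.15).
n = (3.277 × 0.095 / 0.046)² = 45.80
Round up: n = 46.

n = 46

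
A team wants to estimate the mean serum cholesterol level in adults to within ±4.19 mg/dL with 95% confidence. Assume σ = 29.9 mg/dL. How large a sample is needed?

196

For a mean, the margin of error is E = z·σ/√n, so n = (zσ/E)².
At 95% confidence, z = 1.960.
n = (1.960 × 29.9 / 4.19)² = 195.63
Round up: n = 196.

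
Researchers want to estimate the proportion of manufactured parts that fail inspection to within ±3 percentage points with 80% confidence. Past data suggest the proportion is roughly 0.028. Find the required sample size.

n = 50

For a proportion with margin E = 0.03 at 80% confidence, z = 1.282.
n = p̂(1−p̂)(z/E)² = 0.028 × 0.972 × (1.282/0.03)² = 49.70
Round up: n = 50.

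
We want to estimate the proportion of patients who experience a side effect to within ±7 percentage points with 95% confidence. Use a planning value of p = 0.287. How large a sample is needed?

161

For a proportion with margin E = 0.07 at 95% confidence, z = 1.960.
n = p̂(1−p̂)(z/E)² = 0.287 × 0.713 × (1.960/0.07)² = 160.43
Round up: n = 161.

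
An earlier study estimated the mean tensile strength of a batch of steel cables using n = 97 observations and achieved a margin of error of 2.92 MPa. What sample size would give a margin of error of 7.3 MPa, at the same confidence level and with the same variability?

Margin of error scales as 1/√n, so n₂ = n₁·(E₁/E₂)².
n₂ = 97 × (2.92/7.3)² = 97 × 0.16 = 15.52
Round up: n₂ = 16.

16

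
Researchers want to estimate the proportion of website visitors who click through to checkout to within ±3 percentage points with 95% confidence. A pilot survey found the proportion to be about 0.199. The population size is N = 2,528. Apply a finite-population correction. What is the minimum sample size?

n = 537

For a proportion with margin E = 0.03 at 95% confidence, z = 1.960.
n = p̂(1−p̂)(z/E)² = 0.199 × 0.801 × (1.960/0.03)² = 680.39 — call this n₀.
Finite-population correction with N = 2,528: n = n₀ / (1 + (n₀−1)/N) = 680.39 / 1.269 = 536.16
Round up: n = 537.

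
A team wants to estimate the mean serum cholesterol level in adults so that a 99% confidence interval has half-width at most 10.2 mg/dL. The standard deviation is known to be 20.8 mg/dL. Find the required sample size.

For a mean, the margin of error is E = z·σ/√n, so n = (zσ/E)².
At 99% confidence, z = 2.576.
n = (2.576 × 20.8 / 10.2)² = 27.59
Round up: n = 28.

28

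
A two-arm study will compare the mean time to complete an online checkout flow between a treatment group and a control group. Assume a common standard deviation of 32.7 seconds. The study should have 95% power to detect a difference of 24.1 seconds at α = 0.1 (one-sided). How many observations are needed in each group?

32 per group

For two equal groups, n per group = 2·((z_α + z_β)·σ/δ)².
z_α = 1.282; z_β = 1.645 (power 95%).
n = 2 × (2.927 × 32.7 / 24.1)² = 2 × 15.77 = 31.54
Round up: n = 32 per group.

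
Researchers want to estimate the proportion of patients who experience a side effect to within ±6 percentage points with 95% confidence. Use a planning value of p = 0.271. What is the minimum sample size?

For a proportion with margin E = 0.06 at 95% confidence, z = 1.960.
n = p̂(1−p̂)(z/E)² = 0.271 × 0.729 × (1.960/0.06)² = 210.82
Round up: n = 211.

211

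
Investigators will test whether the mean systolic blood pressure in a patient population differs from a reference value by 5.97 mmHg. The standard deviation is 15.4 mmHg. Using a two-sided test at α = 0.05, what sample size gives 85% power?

n = 60

For a one-sample z-test, n = ((z_{α/2} + z_β)·σ/δ)².
z_{α/2} = 1.960 (two-sided α = 0.05); z_β = 1.036 (power 85% → β = 0.15).
n = (2.996 × 15.4 / 5.97)² = 59.73
Round up: n = 60.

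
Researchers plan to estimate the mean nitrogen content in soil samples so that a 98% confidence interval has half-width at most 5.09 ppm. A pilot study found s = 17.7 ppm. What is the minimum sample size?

For a mean, the margin of error is E = z·σ/√n, so n = (zσ/E)².
At 98% confidence, z = 2.326.
n = (2.326 × 17.7 / 5.09)² = 65.42
Round up: n = 66.

66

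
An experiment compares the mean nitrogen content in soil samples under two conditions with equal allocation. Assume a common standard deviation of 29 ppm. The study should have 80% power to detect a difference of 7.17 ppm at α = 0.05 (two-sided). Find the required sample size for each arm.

For two equal groups, n per group = 2·((z_{α/2} + z_β)·σ/δ)².
z_{α/2} = 1.960; z_β = 0.842 (power 80%).
n = 2 × (2.802 × 29 / 7.17)² = 2 × 128.44 = 256.88
Round up: n = 257 per group.

257 per group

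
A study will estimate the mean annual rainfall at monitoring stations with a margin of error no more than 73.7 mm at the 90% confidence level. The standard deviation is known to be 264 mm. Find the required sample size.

For a mean, the margin of error is E = z·σ/√n, so n = (zσ/E)².
At 90% confidence, z = 1.645.
n = (1.645 × 264 / 73.7)² = 34.72
Round up: n = 35.

35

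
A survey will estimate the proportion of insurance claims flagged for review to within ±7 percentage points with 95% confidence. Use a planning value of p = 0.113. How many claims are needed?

79

For a proportion with margin E = 0.07 at 95% confidence, z = 1.960.
n = p̂(1−p̂)(z/E)² = 0.113 × 0.887 × (1.960/0.07)² = 78.58
Round up: n = 79.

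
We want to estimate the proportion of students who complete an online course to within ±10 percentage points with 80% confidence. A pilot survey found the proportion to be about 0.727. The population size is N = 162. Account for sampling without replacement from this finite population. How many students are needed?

For a proportion with margin E = 0.1 at 80% confidence, z = 1.282.
n = p̂(1−p̂)(z/E)² = 0.727 × 0.273 × (1.282/0.1)² = 32.62 — call this n₀.
Finite-population correction with N = 162: n = n₀ / (1 + (n₀−1)/N) = 32.62 / 1.195 = 27.30
Round up: n = 28.

28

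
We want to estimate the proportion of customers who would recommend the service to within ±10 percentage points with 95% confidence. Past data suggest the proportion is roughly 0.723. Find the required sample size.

For a proportion with margin E = 0.1 at 95% confidence, z = 1.960.
n = p̂(1−p̂)(z/E)² = 0.723 × 0.277 × (1.960/0.1)² = 76.94
Round up: n = 77.

77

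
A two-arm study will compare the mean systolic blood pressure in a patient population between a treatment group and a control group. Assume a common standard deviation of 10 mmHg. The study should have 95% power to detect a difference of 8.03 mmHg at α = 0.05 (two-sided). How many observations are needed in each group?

For two equal groups, n per group = 2·((z_{α/2} + z_β)·σ/δ)².
z_{α/2} = 1.960; z_β = 1.645 (power 95%).
n = 2 × (3.605 × 10 / 8.03)² = 2 × 20.15 = 40.30
Round up: n = 41 per group.

41 per group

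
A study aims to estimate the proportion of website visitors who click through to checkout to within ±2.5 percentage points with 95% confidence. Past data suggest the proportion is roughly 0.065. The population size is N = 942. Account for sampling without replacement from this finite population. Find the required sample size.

268

For a proportion with margin E = 0.025 at 95% confidence, z = 1.960.
n = p̂(1−p̂)(z/E)² = 0.065 × 0.935 × (1.960/0.025)² = 373.56 — call this n₀.
Finite-population correction with N = 942: n = n₀ / (1 + (n₀−1)/N) = 373.56 / 1.395 = 267.78
Round up: n = 268.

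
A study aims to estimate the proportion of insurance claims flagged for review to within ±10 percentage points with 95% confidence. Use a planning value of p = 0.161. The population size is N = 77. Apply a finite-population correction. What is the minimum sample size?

For a proportion with margin E = 0.1 at 95% confidence, z = 1.960.
n = p̂(1−p̂)(z/E)² = 0.161 × 0.839 × (1.960/0.1)² = 51.89 — call this n₀.
Finite-population correction with N = 77: n = n₀ / (1 + (n₀−1)/N) = 51.89 / 1.661 = 31.24
Round up: n = 32.

32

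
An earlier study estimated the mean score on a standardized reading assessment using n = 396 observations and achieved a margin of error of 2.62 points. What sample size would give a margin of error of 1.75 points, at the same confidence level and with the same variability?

888

Margin of error scales as 1/√n, so n₂ = n₁·(E₁/E₂)².
n₂ = 396 × (2.62/1.75)² = 396 × 2.241 = 887.44
Round up: n₂ = 888.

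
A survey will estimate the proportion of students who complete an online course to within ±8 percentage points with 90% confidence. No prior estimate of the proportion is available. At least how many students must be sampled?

For a proportion with margin E = 0.08 at 90% confidence, z = 1.645.
With no prior estimate, use p = 0.5, which maximizes p(1−p) at 0.25.
n = 0.25 × (z/E)² = 0.25 × (1.645/0.08)² = 105.70
Round up: n = 106.

106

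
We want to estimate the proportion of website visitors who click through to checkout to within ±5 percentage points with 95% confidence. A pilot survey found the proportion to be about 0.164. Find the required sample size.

n = 211

For a proportion with margin E = 0.05 at 95% confidence, z = 1.960.
n = p̂(1−p̂)(z/E)² = 0.164 × 0.836 × (1.960/0.05)² = 210.68
Round up: n = 211.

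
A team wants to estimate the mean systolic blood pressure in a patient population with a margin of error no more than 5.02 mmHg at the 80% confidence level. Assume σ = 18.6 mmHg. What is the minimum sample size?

23

For a mean, the margin of error is E = z·σ/√n, so n = (zσ/E)².
At 80% confidence, z = 1.282.
n = (1.282 × 18.6 / 5.02)² = 22.56
Round up: n = 23.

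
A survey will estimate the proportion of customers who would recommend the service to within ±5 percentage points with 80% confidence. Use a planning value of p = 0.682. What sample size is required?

For a proportion with margin E = 0.05 at 80% confidence, z = 1.282.
n = p̂(1−p̂)(z/E)² = 0.682 × 0.318 × (1.282/0.05)² = 142.58
Round up: n = 143.

143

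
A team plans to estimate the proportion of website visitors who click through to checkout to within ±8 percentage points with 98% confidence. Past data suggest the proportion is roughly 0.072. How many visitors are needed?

n = 57

For a proportion with margin E = 0.08 at 98% confidence, z = 2.326.
n = p̂(1−p̂)(z/E)² = 0.072 × 0.928 × (2.326/0.08)² = 56.48
Round up: n = 57.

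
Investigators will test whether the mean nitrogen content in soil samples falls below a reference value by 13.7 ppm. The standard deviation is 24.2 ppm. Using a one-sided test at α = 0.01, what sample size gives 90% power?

For a one-sample z-test, n = ((z_α + z_β)·σ/δ)².
z_α = 2.326 (one-sided α = 0.01); z_β = 1.282 (power 90% → β = 0.1).
n = (3.608 × 24.2 / 13.7)² = 40.62
Round up: n = 41.

41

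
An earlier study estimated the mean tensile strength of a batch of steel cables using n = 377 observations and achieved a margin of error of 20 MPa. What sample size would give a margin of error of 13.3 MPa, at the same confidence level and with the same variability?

853

Margin of error scales as 1/√n, so n₂ = n₁·(E₁/E₂)².
n₂ = 377 × (20/13.3)² = 377 × 2.261 = 852.40
Round up: n₂ = 853.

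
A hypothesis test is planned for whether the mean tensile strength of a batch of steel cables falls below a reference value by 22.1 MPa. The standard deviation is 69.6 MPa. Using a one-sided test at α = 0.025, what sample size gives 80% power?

78

For a one-sample z-test, n = ((z_α + z_β)·σ/δ)².
z_α = 1.960 (one-sided α = 0.025); z_β = 0.842 (power 80% → β = 0.2).
n = (2.802 × 69.6 / 22.1)² = 77.87
Round up: n = 78.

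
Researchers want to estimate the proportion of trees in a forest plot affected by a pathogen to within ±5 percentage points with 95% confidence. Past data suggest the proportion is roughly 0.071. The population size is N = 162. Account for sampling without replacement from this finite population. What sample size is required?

63

For a proportion with margin E = 0.05 at 95% confidence, z = 1.960.
n = p̂(1−p̂)(z/E)² = 0.071 × 0.929 × (1.960/0.05)² = 101.36 — call this n₀.
Finite-population correction with N = 162: n = n₀ / (1 + (n₀−1)/N) = 101.36 / 1.62 = 62.57
Round up: n = 63.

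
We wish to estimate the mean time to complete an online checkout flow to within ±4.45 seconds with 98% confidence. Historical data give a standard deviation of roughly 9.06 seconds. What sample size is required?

For a mean, the margin of error is E = z·σ/√n, so n = (zσ/E)².
At 98% confidence, z = 2.326.
n = (2.326 × 9.06 / 4.45)² = 22.43
Round up: n = 23.

23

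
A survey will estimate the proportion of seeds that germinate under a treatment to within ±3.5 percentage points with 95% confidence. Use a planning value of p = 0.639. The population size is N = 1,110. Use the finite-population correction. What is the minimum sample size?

439

For a proportion with margin E = 0.035 at 95% confidence, z = 1.960.
n = p̂(1−p̂)(z/E)² = 0.639 × 0.361 × (1.960/0.035)² = 723.41 — call this n₀.
Finite-population correction with N = 1,110: n = n₀ / (1 + (n₀−1)/N) = 723.41 / 1.651 = 438.16
Round up: n = 439.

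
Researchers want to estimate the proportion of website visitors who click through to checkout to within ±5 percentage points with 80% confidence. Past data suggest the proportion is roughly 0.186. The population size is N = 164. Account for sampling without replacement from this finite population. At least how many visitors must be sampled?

63

For a proportion with margin E = 0.05 at 80% confidence, z = 1.282.
n = p̂(1−p̂)(z/E)² = 0.186 × 0.814 × (1.282/0.05)² = 99.53 — call this n₀.
Finite-population correction with N = 164: n = n₀ / (1 + (n₀−1)/N) = 99.53 / 1.601 = 62.17
Round up: n = 63.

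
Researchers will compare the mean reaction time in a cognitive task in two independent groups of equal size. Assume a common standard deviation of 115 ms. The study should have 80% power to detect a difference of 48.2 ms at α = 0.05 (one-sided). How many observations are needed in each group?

For two equal groups, n per group = 2·((z_α + z_β)·σ/δ)².
z_α = 1.645; z_β = 0.842 (power 80%).
n = 2 × (2.487 × 115 / 48.2)² = 2 × 35.21 = 70.42
Round up: n = 71 per group.

71 per group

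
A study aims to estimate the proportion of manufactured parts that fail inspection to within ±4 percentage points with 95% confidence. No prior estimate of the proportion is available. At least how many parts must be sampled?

For a proportion with margin E = 0.04 at 95% confidence, z = 1.960.
With no prior estimate, use p = 0.5, which maximizes p(1−p) at 0.25.
n = 0.25 × (z/E)² = 0.25 × (1.960/0.04)² = 600.25
Round up: n = 601.

601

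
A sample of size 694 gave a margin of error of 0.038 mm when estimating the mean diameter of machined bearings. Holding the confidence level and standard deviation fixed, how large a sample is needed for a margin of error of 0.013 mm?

Margin of error scales as 1/√n, so n₂ = n₁·(E₁/E₂)².
n₂ = 694 × (0.038/0.013)² = 694 × 8.544 = 5929.54
Round up: n₂ = 5930.

5930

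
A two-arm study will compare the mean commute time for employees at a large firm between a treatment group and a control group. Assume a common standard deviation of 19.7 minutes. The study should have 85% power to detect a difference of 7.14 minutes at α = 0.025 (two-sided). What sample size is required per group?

164 per group

For two equal groups, n per group = 2·((z_{α/2} + z_β)·σ/δ)².
z_{α/2} = 2.241; z_β = 1.036 (power 85%).
n = 2 × (3.277 × 19.7 / 7.14)² = 2 × 81.75 = 163.50
Round up: n = 164 per group.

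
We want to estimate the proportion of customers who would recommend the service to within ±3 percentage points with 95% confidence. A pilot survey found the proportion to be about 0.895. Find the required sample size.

For a proportion with margin E = 0.03 at 95% confidence, z = 1.960.
n = p̂(1−p̂)(z/E)² = 0.895 × 0.105 × (1.960/0.03)² = 401.13
Round up: n = 402.

402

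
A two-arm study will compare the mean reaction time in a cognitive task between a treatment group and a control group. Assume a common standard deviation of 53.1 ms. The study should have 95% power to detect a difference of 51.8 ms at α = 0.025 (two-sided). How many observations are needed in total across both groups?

For two equal groups, n per group = 2·((z_{α/2} + z_β)·σ/δ)².
z_{α/2} = 2.241; z_β = 1.645 (power 95%).
n = 2 × (3.886 × 53.1 / 51.8)² = 2 × 15.87 = 31.74
Round up: n = 32 per group.
Total across both groups: 2 × 32 = 64.

64 total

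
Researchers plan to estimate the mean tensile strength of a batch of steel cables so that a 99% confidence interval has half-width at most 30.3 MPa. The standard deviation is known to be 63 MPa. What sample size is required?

29

For a mean, the margin of error is E = z·σ/√n, so n = (zσ/E)².
At 99% confidence, z = 2.576.
n = (2.576 × 63 / 30.3)² = 28.69
Round up: n = 29.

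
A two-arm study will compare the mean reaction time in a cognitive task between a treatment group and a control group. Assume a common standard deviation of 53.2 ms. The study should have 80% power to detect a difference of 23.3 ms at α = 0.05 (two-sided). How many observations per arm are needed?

82 per group

For two equal groups, n per group = 2·((z_{α/2} + z_β)·σ/δ)².
z_{α/2} = 1.960; z_β = 0.842 (power 80%).
n = 2 × (2.802 × 53.2 / 23.3)² = 2 × 40.93 = 81.86
Round up: n = 82 per group.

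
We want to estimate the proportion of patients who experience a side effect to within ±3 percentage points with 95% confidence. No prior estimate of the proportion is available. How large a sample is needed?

For a proportion with margin E = 0.03 at 95% confidence, z = 1.960.
With no prior estimate, use p = 0.5, which maximizes p(1−p) at 0.25.
n = 0.25 × (z/E)² = 0.25 × (1.960/0.03)² = 1067.11
Round up: n = 1068.

1068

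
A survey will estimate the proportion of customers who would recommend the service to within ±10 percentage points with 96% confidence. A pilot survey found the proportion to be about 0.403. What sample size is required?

102

For a proportion with margin E = 0.1 at 96% confidence, z = 2.054.
n = p̂(1−p̂)(z/E)² = 0.403 × 0.597 × (2.054/0.1)² = 101.50
Round up: n = 102.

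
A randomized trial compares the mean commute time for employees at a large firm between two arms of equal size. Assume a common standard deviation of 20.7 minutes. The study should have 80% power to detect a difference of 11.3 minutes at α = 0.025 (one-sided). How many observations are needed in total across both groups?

106 total

For two equal groups, n per group = 2·((z_α + z_β)·σ/δ)².
z_α = 1.960; z_β = 0.842 (power 80%).
n = 2 × (2.802 × 20.7 / 11.3)² = 2 × 26.35 = 52.70
Round up: n = 53 per group.
Total across both groups: 2 × 53 = 106.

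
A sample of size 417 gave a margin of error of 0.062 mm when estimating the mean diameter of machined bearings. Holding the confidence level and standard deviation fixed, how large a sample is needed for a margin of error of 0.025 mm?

2565

Margin of error scales as 1/√n, so n₂ = n₁·(E₁/E₂)².
n₂ = 417 × (0.062/0.025)² = 417 × 6.15 = 2564.55
Round up: n₂ = 2565.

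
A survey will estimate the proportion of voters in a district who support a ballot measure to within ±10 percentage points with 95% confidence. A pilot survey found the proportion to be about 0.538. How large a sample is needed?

For a proportion with margin E = 0.1 at 95% confidence, z = 1.960.
n = p̂(1−p̂)(z/E)² = 0.538 × 0.462 × (1.960/0.1)² = 95.49
Round up: n = 96.

96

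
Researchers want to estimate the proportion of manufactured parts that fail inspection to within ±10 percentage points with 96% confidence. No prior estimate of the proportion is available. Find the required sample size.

For a proportion with margin E = 0.1 at 96% confidence, z = 2.054.
With no prior estimate, use p = 0.5, which maximizes p(1−p) at 0.25.
n = 0.25 × (z/E)² = 0.25 × (2.054/0.1)² = 105.47
Round up: n = 106.

106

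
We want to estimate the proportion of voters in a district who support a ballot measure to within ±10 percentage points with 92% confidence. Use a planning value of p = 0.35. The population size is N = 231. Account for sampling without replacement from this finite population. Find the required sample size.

54

For a proportion with margin E = 0.1 at 92% confidence, z = 1.751.
n = p̂(1−p̂)(z/E)² = 0.35 × 0.65 × (1.751/0.1)² = 69.75 — call this n₀.
Finite-population correction with N = 231: n = n₀ / (1 + (n₀−1)/N) = 69.75 / 1.298 = 53.74
Round up: n = 54.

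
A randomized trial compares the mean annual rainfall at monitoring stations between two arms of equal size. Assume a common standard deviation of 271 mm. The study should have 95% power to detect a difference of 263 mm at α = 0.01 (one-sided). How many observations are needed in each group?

34 per group

For two equal groups, n per group = 2·((z_α + z_β)·σ/δ)².
z_α = 2.326; z_β = 1.645 (power 95%).
n = 2 × (3.971 × 271 / 263)² = 2 × 16.74 = 33.48
Round up: n = 34 per group.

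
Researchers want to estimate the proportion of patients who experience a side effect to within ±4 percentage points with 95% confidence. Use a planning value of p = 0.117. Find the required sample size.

For a proportion with margin E = 0.04 at 95% confidence, z = 1.960.
n = p̂(1−p̂)(z/E)² = 0.117 × 0.883 × (1.960/0.04)² = 248.05
Round up: n = 249.

249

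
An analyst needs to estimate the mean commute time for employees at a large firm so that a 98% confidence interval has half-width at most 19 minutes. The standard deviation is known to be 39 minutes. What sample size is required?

23

For a mean, the margin of error is E = z·σ/√n, so n = (zσ/E)².
At 98% confidence, z = 2.326.
n = (2.326 × 39 / 19)² = 22.80
Round up: n = 23.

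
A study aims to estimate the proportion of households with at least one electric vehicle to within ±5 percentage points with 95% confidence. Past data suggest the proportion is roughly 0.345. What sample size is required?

For a proportion with margin E = 0.05 at 95% confidence, z = 1.960.
n = p̂(1−p̂)(z/E)² = 0.345 × 0.655 × (1.960/0.05)² = 347.24
Round up: n = 348.

n = 348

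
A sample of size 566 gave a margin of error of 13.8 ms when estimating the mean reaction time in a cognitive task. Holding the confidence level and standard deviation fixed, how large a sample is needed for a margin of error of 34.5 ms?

Margin of error scales as 1/√n, so n₂ = n₁·(E₁/E₂)².
n₂ = 566 × (13.8/34.5)² = 566 × 0.16 = 90.56
Round up: n₂ = 91.

91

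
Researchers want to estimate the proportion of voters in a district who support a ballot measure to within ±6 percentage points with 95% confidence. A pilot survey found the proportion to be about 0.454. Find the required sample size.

For a proportion with margin E = 0.06 at 95% confidence, z = 1.960.
n = p̂(1−p̂)(z/E)² = 0.454 × 0.546 × (1.960/0.06)² = 264.52
Round up: n = 265.

265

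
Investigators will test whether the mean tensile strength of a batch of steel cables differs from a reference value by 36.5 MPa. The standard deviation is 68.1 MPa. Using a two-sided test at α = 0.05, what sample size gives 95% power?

For a one-sample z-test, n = ((z_{α/2} + z_β)·σ/δ)².
z_{α/2} = 1.960 (two-sided α = 0.05); z_β = 1.645 (power 95% → β = 0.05).
n = (3.605 × 68.1 / 36.5)² = 45.24
Round up: n = 46.

46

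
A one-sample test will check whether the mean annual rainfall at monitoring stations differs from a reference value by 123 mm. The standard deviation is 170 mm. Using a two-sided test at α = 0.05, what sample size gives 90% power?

21

For a one-sample z-test, n = ((z_{α/2} + z_β)·σ/δ)².
z_{α/2} = 1.960 (two-sided α = 0.05); z_β = 1.282 (power 90% → β = 0.1).
n = (3.242 × 170 / 123)² = 20.08
Round up: n = 21.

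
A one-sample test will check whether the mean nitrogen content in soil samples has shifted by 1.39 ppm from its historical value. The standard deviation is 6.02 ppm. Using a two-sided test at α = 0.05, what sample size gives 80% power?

For a one-sample z-test, n = ((z_{α/2} + z_β)·σ/δ)².
z_{α/2} = 1.960 (two-sided α = 0.05); z_β = 0.842 (power 80% → β = 0.2).
n = (2.802 × 6.02 / 1.39)² = 147.27
Round up: n = 148.

148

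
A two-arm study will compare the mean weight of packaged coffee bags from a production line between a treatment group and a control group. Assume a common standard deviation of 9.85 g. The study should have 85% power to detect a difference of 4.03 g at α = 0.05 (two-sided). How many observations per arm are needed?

For two equal groups, n per group = 2·((z_{α/2} + z_β)·σ/δ)².
z_{α/2} = 1.960; z_β = 1.036 (power 85%).
n = 2 × (2.996 × 9.85 / 4.03)² = 2 × 53.62 = 107.24
Round up: n = 108 per group.

108 per group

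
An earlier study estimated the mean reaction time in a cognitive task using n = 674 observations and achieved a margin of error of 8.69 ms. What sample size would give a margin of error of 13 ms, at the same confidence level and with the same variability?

302

Margin of error scales as 1/√n, so n₂ = n₁·(E₁/E₂)².
n₂ = 674 × (8.69/13)² = 674 × 0.4468 = 301.14
Round up: n₂ = 302.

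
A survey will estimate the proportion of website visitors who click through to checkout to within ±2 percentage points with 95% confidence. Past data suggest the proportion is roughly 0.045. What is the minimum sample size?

413

For a proportion with margin E = 0.02 at 95% confidence, z = 1.960.
n = p̂(1−p̂)(z/E)² = 0.045 × 0.955 × (1.960/0.02)² = 412.73
Round up: n = 413.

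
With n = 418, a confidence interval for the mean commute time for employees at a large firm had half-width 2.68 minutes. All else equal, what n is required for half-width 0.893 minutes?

3765

Margin of error scales as 1/√n, so n₂ = n₁·(E₁/E₂)².
n₂ = 418 × (2.68/0.893)² = 418 × 9.007 = 3764.93
Round up: n₂ = 3765.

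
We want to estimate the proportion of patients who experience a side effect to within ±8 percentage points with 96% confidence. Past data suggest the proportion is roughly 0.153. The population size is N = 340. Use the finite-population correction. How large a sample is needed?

For a proportion with margin E = 0.08 at 96% confidence, z = 2.054.
n = p̂(1−p̂)(z/E)² = 0.153 × 0.847 × (2.054/0.08)² = 85.43 — call this n₀.
Finite-population correction with N = 340: n = n₀ / (1 + (n₀−1)/N) = 85.43 / 1.248 = 68.45
Round up: n = 69.

69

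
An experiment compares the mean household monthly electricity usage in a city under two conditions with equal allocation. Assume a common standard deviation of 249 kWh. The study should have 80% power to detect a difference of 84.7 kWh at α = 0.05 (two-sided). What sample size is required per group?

136 per group

For two equal groups, n per group = 2·((z_{α/2} + z_β)·σ/δ)².
z_{α/2} = 1.960; z_β = 0.842 (power 80%).
n = 2 × (2.802 × 249 / 84.7)² = 2 × 67.85 = 135.70
Round up: n = 136 per group.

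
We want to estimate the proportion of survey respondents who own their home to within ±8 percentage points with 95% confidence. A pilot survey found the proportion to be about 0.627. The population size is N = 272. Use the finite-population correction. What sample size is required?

For a proportion with margin E = 0.08 at 95% confidence, z = 1.960.
n = p̂(1−p̂)(z/E)² = 0.627 × 0.373 × (1.960/0.08)² = 140.38 — call this n₀.
Finite-population correction with N = 272: n = n₀ / (1 + (n₀−1)/N) = 140.38 / 1.512 = 92.84
Round up: n = 93.

93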